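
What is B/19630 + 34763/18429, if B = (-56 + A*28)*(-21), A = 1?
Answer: 346616971/180880635 ≈ 1.9163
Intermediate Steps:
B = 588 (B = (-56 + 1*28)*(-21) = (-56 + 28)*(-21) = -28*(-21) = 588)
B/19630 + 34763/18429 = 588/19630 + 34763/18429 = 588*(1/19630) + 34763*(1/18429) = 294/9815 + 34763/18429 = 346616971/180880635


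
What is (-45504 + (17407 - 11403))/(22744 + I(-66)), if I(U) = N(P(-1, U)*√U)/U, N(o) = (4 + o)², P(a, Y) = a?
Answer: 1303500*I/(-750577*I + 4*√66) ≈ -1.7367 + 7.5189e-5*I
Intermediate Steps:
I(U) = (4 - √U)²/U
(-45504 + (17407 - 11403))/(22744 + I(-66)) = (-45504 + (17407 - 11403))/(22744 + (4 - √(-66))²/(-66)) = (-45504 + 6004)/(22744 - (4 - I*√66)²/66) = -39500/(22744 - (4 - I*√66)²/66)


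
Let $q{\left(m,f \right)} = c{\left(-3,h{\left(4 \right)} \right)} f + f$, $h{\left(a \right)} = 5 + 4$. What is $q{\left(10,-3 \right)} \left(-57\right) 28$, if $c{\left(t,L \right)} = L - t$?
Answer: $62244$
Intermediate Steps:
$h{\left(a \right)} = 9$
$q{\left(m,f \right)} = 13 f$ ($q{\left(m,f \right)} = \left(9 - -3\right) f + f = \left(9 + 3\right) f + f = 12 f + f = 13 f$)
$q{\left(10,-3 \right)} \left(-57\right) 28 = 13 \left(-3\right) \left(-57\right) 28 = \left(-39\right) \left(-57\right) 28 = 2223 \cdot 28 = 62244$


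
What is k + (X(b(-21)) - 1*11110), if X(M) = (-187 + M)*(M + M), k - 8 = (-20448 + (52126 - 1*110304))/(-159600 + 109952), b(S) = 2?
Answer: -293926495/24824 ≈ -11840.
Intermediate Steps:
k = 237905/24824 (k = 8 + (-20448 + (52126 - 1*110304))/(-159600 + 109952) = 8 + (-20448 + (52126 - 110304))/(-49648) = 8 + (-20448 - 58178)*(-1/49648) = 8 - 78626*(-1/49648) = 8 + 39313/24824 = 237905/24824 ≈ 9.5837)
X(M) = 2*M*(-187 + M) (X(M) = (-187 + M)*(2*M) = 2*M*(-187 + M))
k + (X(b(-21)) - 1*11110) = 237905/24824 + (2*2*(-187 + 2) - 1*11110) = 237905/24824 + (2*2*(-185) - 11110) = 237905/24824 + (-740 - 11110) = 237905/24824 - 11850 = -293926495/24824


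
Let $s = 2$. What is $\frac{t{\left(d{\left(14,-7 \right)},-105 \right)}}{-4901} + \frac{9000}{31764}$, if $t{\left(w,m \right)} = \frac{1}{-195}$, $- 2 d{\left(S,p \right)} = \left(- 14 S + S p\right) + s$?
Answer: $\frac{716773897}{2529724665} \approx 0.28334$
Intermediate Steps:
$d{\left(S,p \right)} = -1 + 7 S - \frac{S p}{2}$ ($d{\left(S,p \right)} = - \frac{\left(- 14 S + S p\right) + 2}{2} = - \frac{2 - 14 S + S p}{2} = -1 + 7 S - \frac{S p}{2}$)
$t{\left(w,m \right)} = - \frac{1}{195}$
$\frac{t{\left(d{\left(14,-7 \right)},-105 \right)}}{-4901} + \frac{9000}{31764} = - \frac{1}{195 \left(-4901\right)} + \frac{9000}{31764} = \left(- \frac{1}{195}\right) \left(- \frac{1}{4901}\right) + 9000 \cdot \frac{1}{31764} = \frac{1}{955695} + \frac{750}{2647} = \frac{716773897}{2529724665}$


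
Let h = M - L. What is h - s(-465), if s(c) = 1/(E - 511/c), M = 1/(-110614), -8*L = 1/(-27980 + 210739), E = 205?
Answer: -9416492163201/1937392211035736 ≈ -0.0048604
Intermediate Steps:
L = -1/1462072 (L = -1/(8*(-27980 + 210739)) = -⅛/182759 = -⅛*1/182759 = -1/1462072 ≈ -6.8396e-7)
M = -1/110614 ≈ -9.0405e-6
s(c) = 1/(205 - 511/c)
h = -675729/80862816104 (h = -1/110614 - 1*(-1/1462072) = -1/110614 + 1/1462072 = -675729/80862816104 ≈ -8.3565e-6)
h - s(-465) = -675729/80862816104 - (-465)/(-511 + 205*(-465)) = -675729/80862816104 - (-465)/(-511 - 95325) = -675729/80862816104 - (-465)/(-95836) = -675729/80862816104 - (-465)*(-1)/95836 = -675729/80862816104 - 1*465/95836 = -675729/80862816104 - 465/95836 = -9416492163201/1937392211035736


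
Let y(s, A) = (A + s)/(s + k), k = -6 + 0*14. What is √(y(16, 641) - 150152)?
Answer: I*√15008630/10 ≈ 387.41*I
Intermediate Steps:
k = -6 (k = -6 + 0 = -6)
y(s, A) = (A + s)/(-6 + s) (y(s, A) = (A + s)/(s - 6) = (A + s)/(-6 + s))
√(y(16, 641) - 150152) = √((641 + 16)/(-6 + 16) - 150152) = √(657/10 - 150152) = √(-1500863/10) = I*√15008630/10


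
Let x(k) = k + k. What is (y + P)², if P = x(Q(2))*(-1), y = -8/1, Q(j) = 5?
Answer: 324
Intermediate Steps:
x(k) = 2*k
y = -8 (y = -8*1 = -8)
P = -10 (P = (2*5)*(-1) = 10*(-1) = -10)
(y + P)² = (-8 - 10)² = (-18)² = 324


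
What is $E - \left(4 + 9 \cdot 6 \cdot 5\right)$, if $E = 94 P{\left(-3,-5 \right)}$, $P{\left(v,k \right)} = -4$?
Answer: $-650$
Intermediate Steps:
$E = -376$ ($E = 94 \left(-4\right) = -376$)
$E - \left(4 + 9 \cdot 6 \cdot 5\right) = -376 - \left(4 + 9 \cdot 6 \cdot 5\right) = -376 - \left(4 + 9 \cdot 30\right) = -376 - \left(4 + 270\right) = -376 - 274 = -650$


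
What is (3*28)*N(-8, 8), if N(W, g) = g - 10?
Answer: -168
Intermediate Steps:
N(W, g) = -10 + g
(3*28)*N(-8, 8) = (3*28)*(-10 + 8) = 84*(-2) = -168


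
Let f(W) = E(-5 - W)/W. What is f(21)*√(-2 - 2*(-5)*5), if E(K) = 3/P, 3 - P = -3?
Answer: 2*√3/21 ≈ 0.16496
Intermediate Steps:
P = 6 (P = 3 - 1*(-3) = 3 + 3 = 6)
E(K) = ½ (E(K) = 3/6 = 3*(⅙) = ½)
f(W) = 1/(2*W)
f(21)*√(-2 - 2*(-5)*5) = ((½)/21)*√(-2 - 2*(-5)*5) = ((½)*(1/21))*√(-2 + 10*5) = √(-2 + 50)/42 = √48/42 = (4*√3)/42 = 2*√3/21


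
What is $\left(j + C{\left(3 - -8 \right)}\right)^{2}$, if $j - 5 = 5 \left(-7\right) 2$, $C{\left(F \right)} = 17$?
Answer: $2304$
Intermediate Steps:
$j = -65$ ($j = 5 + 5 \left(-7\right) 2 = 5 - 70 = -65$)
$\left(j + C{\left(3 - -8 \right)}\right)^{2} = \left(-65 + 17\right)^{2} = \left(-48\right)^{2} = 2304$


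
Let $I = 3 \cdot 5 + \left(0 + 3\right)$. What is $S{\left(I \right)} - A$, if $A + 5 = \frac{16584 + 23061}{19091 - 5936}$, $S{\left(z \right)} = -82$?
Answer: $- \frac{70172}{877} \approx -80.014$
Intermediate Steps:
$I = 18$ ($I = 15 + 3 = 18$)
$A = - \frac{1742}{877}$ ($A = -5 + \frac{16584 + 23061}{19091 - 5936} = -5 + \frac{39645}{13155} = -5 + 39645 \cdot \frac{1}{13155} = -5 + \frac{2643}{877} = - \frac{1742}{877} \approx -1.9863$)
$S{\left(I \right)} - A = -82 - - \frac{1742}{877} = -82 + \frac{1742}{877} = - \frac{70172}{877}$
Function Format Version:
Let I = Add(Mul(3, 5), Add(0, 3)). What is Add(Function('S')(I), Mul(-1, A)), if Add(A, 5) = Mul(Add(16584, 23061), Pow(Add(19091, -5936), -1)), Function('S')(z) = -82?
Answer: Rational(-70172, 877) ≈ -80.014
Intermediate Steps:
I = 18 (I = Add(15, 3) = 18)
A = Rational(-1742, 877) (A = Add(-5, Mul(Add(16584, 23061), Pow(Add(19091, -5936), -1))) = Add(-5, Mul(39645, Pow(13155, -1))) = Add(-5, Mul(39645, Rational(1, 13155))) = Add(-5, Rational(2643, 877)) = Rational(-1742, 877) ≈ -1.9863)
Add(Function('S')(I), Mul(-1, A)) = Add(-82, Mul(-1, Rational(-1742, 877))) = Add(-82, Rational(1742, 877)) = Rational(-70172, 877)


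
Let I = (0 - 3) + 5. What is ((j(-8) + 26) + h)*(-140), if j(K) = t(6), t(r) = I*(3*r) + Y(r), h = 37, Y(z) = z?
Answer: -14700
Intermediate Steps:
I = 2 (I = -3 + 5 = 2)
t(r) = 7*r (t(r) = 2*(3*r) + r = 6*r + r = 7*r)
j(K) = 42 (j(K) = 7*6 = 42)
((j(-8) + 26) + h)*(-140) = ((42 + 26) + 37)*(-140) = (68 + 37)*(-140) = 105*(-140) = -14700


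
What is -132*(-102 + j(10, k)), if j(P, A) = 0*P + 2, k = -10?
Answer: 13200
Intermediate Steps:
j(P, A) = 2 (j(P, A) = 0 + 2 = 2)
-132*(-102 + j(10, k)) = -132*(-102 + 2) = -132*(-100) = 13200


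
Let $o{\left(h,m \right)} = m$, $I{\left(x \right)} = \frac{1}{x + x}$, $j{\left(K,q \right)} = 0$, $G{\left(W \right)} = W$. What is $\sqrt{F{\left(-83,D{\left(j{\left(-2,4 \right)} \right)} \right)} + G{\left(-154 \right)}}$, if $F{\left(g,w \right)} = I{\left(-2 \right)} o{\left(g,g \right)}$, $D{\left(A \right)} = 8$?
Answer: $\frac{i \sqrt{533}}{2} \approx 11.543 i$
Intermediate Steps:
$I{\left(x \right)} = \frac{1}{2 x}$
$F{\left(g,w \right)} = - \frac{g}{4}$ ($F{\left(g,w \right)} = \frac{1}{2 \left(-2\right)} g = \frac{1}{2} \left(- \frac{1}{2}\right) g = - \frac{g}{4}$)
$\sqrt{F{\left(-83,D{\left(j{\left(-2,4 \right)} \right)} \right)} + G{\left(-154 \right)}} = \sqrt{\left(- \frac{1}{4}\right) \left(-83\right) - 154} = \sqrt{\frac{83}{4} - 154} = \sqrt{- \frac{533}{4}} = \frac{i \sqrt{533}}{2}$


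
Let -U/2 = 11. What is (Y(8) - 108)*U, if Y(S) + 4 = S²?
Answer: 1056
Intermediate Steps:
U = -22 (U = -2*11 = -22)
Y(S) = -4 + S²
(Y(8) - 108)*U = ((-4 + 8²) - 108)*(-22) = ((-4 + 64) - 108)*(-22) = (60 - 108)*(-22) = -48*(-22) = 1056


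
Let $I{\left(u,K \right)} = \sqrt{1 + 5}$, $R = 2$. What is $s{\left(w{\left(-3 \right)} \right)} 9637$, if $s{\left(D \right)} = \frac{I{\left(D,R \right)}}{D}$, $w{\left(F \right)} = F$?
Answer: $- \frac{9637 \sqrt{6}}{3} \approx -7868.6$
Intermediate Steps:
$I{\left(u,K \right)} = \sqrt{6}$
$s{\left(D \right)} = \frac{\sqrt{6}}{D}$
$s{\left(w{\left(-3 \right)} \right)} 9637 = \frac{\sqrt{6}}{-3} \cdot 9637 = \sqrt{6} \left(- \frac{1}{3}\right) 9637 = - \frac{\sqrt{6}}{3} \cdot 9637 = - \frac{9637 \sqrt{6}}{3}$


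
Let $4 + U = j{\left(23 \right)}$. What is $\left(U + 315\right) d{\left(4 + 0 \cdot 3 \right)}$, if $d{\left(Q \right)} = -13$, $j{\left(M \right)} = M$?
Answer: $-4342$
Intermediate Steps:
$U = 19$ ($U = -4 + 23 = 19$)
$\left(U + 315\right) d{\left(4 + 0 \cdot 3 \right)} = \left(19 + 315\right) \left(-13\right) = 334 \left(-13\right) = -4342$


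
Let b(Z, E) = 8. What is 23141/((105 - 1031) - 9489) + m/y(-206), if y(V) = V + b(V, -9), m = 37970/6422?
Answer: -14910267473/6621627870 ≈ -2.2518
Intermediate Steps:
m = 18985/3211 (m = 37970*(1/6422) = 18985/3211 ≈ 5.9125)
y(V) = 8 + V (y(V) = V + 8 = 8 + V)
23141/((105 - 1031) - 9489) + m/y(-206) = 23141/((105 - 1031) - 9489) + 18985/(3211*(8 - 206)) = 23141/(-926 - 9489) + (18985/3211)/(-198) = 23141/(-10415) + (18985/3211)*(-1/198) = 23141*(-1/10415) - 18985/635778 = -23141/10415 - 18985/635778 = -14910267473/6621627870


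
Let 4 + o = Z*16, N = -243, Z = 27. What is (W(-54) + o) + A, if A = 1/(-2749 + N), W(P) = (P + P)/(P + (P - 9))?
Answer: 16683379/38896 ≈ 428.92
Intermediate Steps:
W(P) = 2*P/(-9 + 2*P) (W(P) = (2*P)/(P + (-9 + P)) = (2*P)/(-9 + 2*P) = 2*P/(-9 + 2*P))
o = 428 (o = -4 + 27*16 = -4 + 432 = 428)
A = -1/2992 (A = 1/(-2749 - 243) = 1/(-2992) = -1/2992 ≈ -0.00033422)
(W(-54) + o) + A = (2*(-54)/(-9 + 2*(-54)) + 428) - 1/2992 = (2*(-54)/(-9 - 108) + 428) - 1/2992 = (2*(-54)/(-117) + 428) - 1/2992 = (2*(-54)*(-1/117) + 428) - 1/2992 = (12/13 + 428) - 1/2992 = 5576/13 - 1/2992 = 16683379/38896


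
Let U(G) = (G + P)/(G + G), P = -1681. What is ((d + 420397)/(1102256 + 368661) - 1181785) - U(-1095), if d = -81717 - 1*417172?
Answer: -1903449000876811/1610654115 ≈ -1.1818e+6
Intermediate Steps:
d = -498889 (d = -81717 - 417172 = -498889)
U(G) = (-1681 + G)/(2*G) (U(G) = (G - 1681)/(G + G) = (-1681 + G)/((2*G)) = (-1681 + G)*(1/(2*G)) = (-1681 + G)/(2*G))
((d + 420397)/(1102256 + 368661) - 1181785) - U(-1095) = ((-498889 + 420397)/(1102256 + 368661) - 1181785) - (-1681 - 1095)/(2*(-1095)) = (-78492/1470917 - 1181785) - (-1)*(-2776)/(2*1095) = (-78492*1/1470917 - 1181785) - 1*1388/1095 = (-78492/1470917 - 1181785) - 1388/1095 = -1738307725337/1470917 - 1388/1095 = -1903449000876811/1610654115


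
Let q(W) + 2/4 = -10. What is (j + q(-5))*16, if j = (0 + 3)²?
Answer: -24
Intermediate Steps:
q(W) = -21/2 (q(W) = -½ - 10 = -21/2)
j = 9 (j = 3² = 9)
(j + q(-5))*16 = (9 - 21/2)*16 = -3/2*16 = -24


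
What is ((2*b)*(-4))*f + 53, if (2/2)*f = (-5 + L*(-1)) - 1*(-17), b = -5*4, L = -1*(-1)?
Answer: 1813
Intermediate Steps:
L = 1
b = -20
f = 11 (f = (-5 + 1*(-1)) - 1*(-17) = (-5 - 1) + 17 = -6 + 17 = 11)
((2*b)*(-4))*f + 53 = ((2*(-20))*(-4))*11 + 53 = -40*(-4)*11 + 53 = 160*11 + 53 = 1760 + 53 = 1813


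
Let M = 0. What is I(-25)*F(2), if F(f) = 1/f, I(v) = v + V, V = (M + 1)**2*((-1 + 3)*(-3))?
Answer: -31/2 ≈ -15.500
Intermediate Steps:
V = -6 (V = (0 + 1)**2*((-1 + 3)*(-3)) = 1**2*(2*(-3)) = 1*(-6) = -6)
I(v) = -6 + v (I(v) = v - 6 = -6 + v)
I(-25)*F(2) = (-6 - 25)/2 = -31*1/2 = -31/2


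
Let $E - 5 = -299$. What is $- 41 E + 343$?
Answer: $12397$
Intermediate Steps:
$E = -294$ ($E = 5 - 299 = -294$)
$- 41 E + 343 = \left(-41\right) \left(-294\right) + 343 = 12054 + 343 = 12397$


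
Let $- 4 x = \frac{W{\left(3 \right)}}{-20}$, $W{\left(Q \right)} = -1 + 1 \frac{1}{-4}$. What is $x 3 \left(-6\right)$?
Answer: $\frac{9}{32} \approx 0.28125$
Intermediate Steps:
$W{\left(Q \right)} = - \frac{5}{4}$ ($W{\left(Q \right)} = -1 + 1 \left(- \frac{1}{4}\right) = -1 - \frac{1}{4} = - \frac{5}{4}$)
$x = - \frac{1}{64}$ ($x = - \frac{\left(- \frac{5}{4}\right) \frac{1}{-20}}{4} = - \frac{\left(- \frac{5}{4}\right) \left(- \frac{1}{20}\right)}{4} = \left(- \frac{1}{4}\right) \frac{1}{16} = - \frac{1}{64} \approx -0.015625$)
$x 3 \left(-6\right) = \left(- \frac{1}{64}\right) 3 \left(-6\right) = \left(- \frac{3}{64}\right) \left(-6\right) = \frac{9}{32}$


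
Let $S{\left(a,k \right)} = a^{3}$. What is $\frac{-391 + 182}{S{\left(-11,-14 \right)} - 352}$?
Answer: $\frac{19}{153} \approx 0.12418$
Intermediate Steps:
$\frac{-391 + 182}{S{\left(-11,-14 \right)} - 352} = \frac{-391 + 182}{\left(-11\right)^{3} - 352} = - \frac{209}{-1331 - 352} = - \frac{209}{-1683} = \left(-209\right) \left(- \frac{1}{1683}\right) = \frac{19}{153}$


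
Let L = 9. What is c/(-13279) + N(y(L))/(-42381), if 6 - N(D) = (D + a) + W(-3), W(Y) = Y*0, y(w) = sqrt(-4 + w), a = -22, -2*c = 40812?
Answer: 864454874/562777299 + sqrt(5)/42381 ≈ 1.5361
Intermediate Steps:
c = -20406 (c = -1/2*40812 = -20406)
W(Y) = 0
N(D) = 28 - D (N(D) = 6 - ((D - 22) + 0) = 6 - ((-22 + D) + 0) = 6 - (-22 + D) = 6 + (22 - D) = 28 - D)
c/(-13279) + N(y(L))/(-42381) = -20406/(-13279) + (28 - sqrt(-4 + 9))/(-42381) = -20406*(-1/13279) + (28 - sqrt(5))*(-1/42381) = 20406/13279 + (-28/42381 + sqrt(5)/42381) = 864454874/562777299 + sqrt(5)/42381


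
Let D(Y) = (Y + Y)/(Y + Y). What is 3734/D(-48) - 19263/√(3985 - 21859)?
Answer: 3734 + 6421*I*√1986/1986 ≈ 3734.0 + 144.08*I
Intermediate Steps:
D(Y) = 1 (D(Y) = (2*Y)/((2*Y)) = (2*Y)*(1/(2*Y)) = 1)
3734/D(-48) - 19263/√(3985 - 21859) = 3734/1 - 19263/√(3985 - 21859) = 3734*1 - 19263*(-I*√1986/5958) = 3734 - 19263*(-I*√1986/5958) = 3734 - (-6421)*I*√1986/1986 = 3734 + 6421*I*√1986/1986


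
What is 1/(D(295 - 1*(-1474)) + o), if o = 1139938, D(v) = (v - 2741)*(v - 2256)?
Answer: 1/1613302 ≈ 6.1985e-7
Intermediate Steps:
D(v) = (-2741 + v)*(-2256 + v)
1/(D(295 - 1*(-1474)) + o) = 1/((6183696 + (295 - 1*(-1474))² - 4997*(295 - 1*(-1474))) + 1139938) = 1/((6183696 + (295 + 1474)² - 4997*(295 + 1474)) + 1139938) = 1/((6183696 + 1769² - 4997*1769) + 1139938) = 1/((6183696 + 3129361 - 8839693) + 1139938) = 1/(473364 + 1139938) = 1/1613302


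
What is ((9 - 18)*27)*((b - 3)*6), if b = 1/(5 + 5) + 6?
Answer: -22599/5 ≈ -4519.8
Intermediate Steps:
b = 61/10 (b = 1/10 + 6 = ⅒ + 6 = 61/10 ≈ 6.1000)
((9 - 18)*27)*((b - 3)*6) = ((9 - 18)*27)*((61/10 - 3)*6) = (-9*27)*((31/10)*6) = -243*93/5 = -22599/5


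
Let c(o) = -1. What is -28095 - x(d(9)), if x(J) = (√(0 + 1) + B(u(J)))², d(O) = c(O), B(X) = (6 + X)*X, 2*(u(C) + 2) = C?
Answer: -450481/16 ≈ -28155.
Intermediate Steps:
u(C) = -2 + C/2
B(X) = X*(6 + X)
d(O) = -1
x(J) = (1 + (-2 + J/2)*(4 + J/2))² (x(J) = (√(0 + 1) + (-2 + J/2)*(6 + (-2 + J/2)))² = (√1 + (-2 + J/2)*(4 + J/2))² = (1 + (-2 + J/2)*(4 + J/2))²)
-28095 - x(d(9)) = -28095 - (4 + (-4 - 1)*(8 - 1))²/16 = -28095 - (4 - 5*7)²/16 = -28095 - (4 - 35)²/16 = -28095 - (-31)²/16 = -28095 - 961/16 = -450481/16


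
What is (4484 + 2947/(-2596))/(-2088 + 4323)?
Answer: 11637517/5802060 ≈ 2.0058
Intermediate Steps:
(4484 + 2947/(-2596))/(-2088 + 4323) = (4484 + 2947*(-1/2596))/2235 = (4484 - 2947/2596)*(1/2235) = (11637517/2596)*(1/2235) = 11637517/5802060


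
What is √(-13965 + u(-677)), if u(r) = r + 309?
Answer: I*√14333 ≈ 119.72*I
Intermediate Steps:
u(r) = 309 + r
√(-13965 + u(-677)) = √(-13965 + (309 - 677)) = √(-13965 - 368) = √(-14333) = I*√14333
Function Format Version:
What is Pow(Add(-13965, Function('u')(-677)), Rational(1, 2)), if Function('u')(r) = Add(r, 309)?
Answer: Mul(I, Pow(14333, Rational(1, 2))) ≈ Mul(119.72, I)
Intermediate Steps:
Function('u')(r) = Add(309, r)
Pow(Add(-13965, Function('u')(-677)), Rational(1, 2)) = Pow(Add(-13965, Add(309, -677)), Rational(1, 2)) = Pow(Add(-13965, -368), Rational(1, 2)) = Pow(-14333, Rational(1, 2)) = Mul(I, Pow(14333, Rational(1, 2)))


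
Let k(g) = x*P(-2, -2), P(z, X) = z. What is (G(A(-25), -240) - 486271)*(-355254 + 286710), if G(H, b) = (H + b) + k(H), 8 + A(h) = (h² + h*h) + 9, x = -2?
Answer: 33261387264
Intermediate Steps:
k(g) = 4 (k(g) = -2*(-2) = 4)
A(h) = 1 + 2*h² (A(h) = -8 + ((h² + h*h) + 9) = -8 + ((h² + h²) + 9) = -8 + (2*h² + 9) = -8 + (9 + 2*h²) = 1 + 2*h²)
G(H, b) = 4 + H + b (G(H, b) = (H + b) + 4 = 4 + H + b)
(G(A(-25), -240) - 486271)*(-355254 + 286710) = ((4 + (1 + 2*(-25)²) - 240) - 486271)*(-355254 + 286710) = ((4 + (1 + 2*625) - 240) - 486271)*(-68544) = ((4 + (1 + 1250) - 240) - 486271)*(-68544) = ((4 + 1251 - 240) - 486271)*(-68544) = (1015 - 486271)*(-68544) = -485256*(-68544) = 33261387264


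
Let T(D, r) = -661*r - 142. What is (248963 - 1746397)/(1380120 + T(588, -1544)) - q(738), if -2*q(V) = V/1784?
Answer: -892807439/2141301304 ≈ -0.41695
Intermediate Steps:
T(D, r) = -142 - 661*r
q(V) = -V/3568 (q(V) = -V/(2*1784) = -V/3568)
(248963 - 1746397)/(1380120 + T(588, -1544)) - q(738) = (248963 - 1746397)/(1380120 + (-142 - 661*(-1544))) - (-1)*738/3568 = -1497434/(1380120 + (-142 + 1020584)) - 1*(-369/1784) = -1497434/(1380120 + 1020442) + 369/1784 = -1497434/2400562 + 369/1784 = -1497434*1/2400562 + 369/1784 = -748717/1200281 + 369/1784 = -892807439/2141301304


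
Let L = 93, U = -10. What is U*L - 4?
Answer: -934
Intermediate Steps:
U*L - 4 = -10*93 - 4 = -930 - 4 = -934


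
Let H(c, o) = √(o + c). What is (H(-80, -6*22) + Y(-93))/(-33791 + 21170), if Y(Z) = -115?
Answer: 115/12621 - 2*I*√53/12621 ≈ 0.0091118 - 0.0011536*I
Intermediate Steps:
H(c, o) = √(c + o)
(H(-80, -6*22) + Y(-93))/(-33791 + 21170) = (√(-80 - 6*22) - 115)/(-33791 + 21170) = (√(-80 - 132) - 115)/(-12621) = (√(-212) - 115)*(-1/12621) = (2*I*√53 - 115)*(-1/12621) = (-115 + 2*I*√53)*(-1/12621) = 115/12621 - 2*I*√53/12621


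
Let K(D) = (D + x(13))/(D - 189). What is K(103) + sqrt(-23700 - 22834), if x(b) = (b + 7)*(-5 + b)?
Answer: -263/86 + I*sqrt(46534) ≈ -3.0581 + 215.72*I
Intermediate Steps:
x(b) = (-5 + b)*(7 + b) (x(b) = (7 + b)*(-5 + b) = (-5 + b)*(7 + b))
K(D) = (160 + D)/(-189 + D) (K(D) = (D + (-35 + 13**2 + 2*13))/(D - 189) = (D + (-35 + 169 + 26))/(-189 + D) = (D + 160)/(-189 + D) = (160 + D)/(-189 + D))
K(103) + sqrt(-23700 - 22834) = (160 + 103)/(-189 + 103) + sqrt(-23700 - 22834) = 263/(-86) + sqrt(-46534) = -1/86*263 + I*sqrt(46534) = -263/86 + I*sqrt(46534)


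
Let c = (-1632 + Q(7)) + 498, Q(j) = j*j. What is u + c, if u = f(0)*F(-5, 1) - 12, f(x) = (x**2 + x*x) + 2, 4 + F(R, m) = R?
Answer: -1115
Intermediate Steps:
F(R, m) = -4 + R
f(x) = 2 + 2*x**2 (f(x) = (x**2 + x**2) + 2 = 2*x**2 + 2 = 2 + 2*x**2)
Q(j) = j**2
u = -30 (u = (2 + 2*0**2)*(-4 - 5) - 12 = (2 + 2*0)*(-9) - 12 = (2 + 0)*(-9) - 12 = 2*(-9) - 12 = -18 - 12 = -30)
c = -1085 (c = (-1632 + 7**2) + 498 = (-1632 + 49) + 498 = -1583 + 498 = -1085)
u + c = -30 - 1085 = -1115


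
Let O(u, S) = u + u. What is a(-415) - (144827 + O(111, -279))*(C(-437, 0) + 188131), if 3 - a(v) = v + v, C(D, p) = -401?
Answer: -27230047937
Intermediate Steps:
a(v) = 3 - 2*v (a(v) = 3 - (v + v) = 3 - 2*v)
O(u, S) = 2*u
a(-415) - (144827 + O(111, -279))*(C(-437, 0) + 188131) = (3 - 2*(-415)) - (144827 + 2*111)*(-401 + 188131) = (3 + 830) - (144827 + 222)*187730 = 833 - 145049*187730 = 833 - 1*27230048770 = 833 - 27230048770 = -27230047937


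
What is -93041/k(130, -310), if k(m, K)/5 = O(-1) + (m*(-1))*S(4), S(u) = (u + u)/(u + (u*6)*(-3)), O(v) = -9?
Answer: -1581697/535 ≈ -2956.4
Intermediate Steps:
S(u) = -2/17 (S(u) = (2*u)/(u + (6*u)*(-3)) = (2*u)/(u - 18*u) = (2*u)/((-17*u)) = (2*u)*(-1/(17*u)) = -2/17)
k(m, K) = -45 + 10*m/17 (k(m, K) = 5*(-9 + (m*(-1))*(-2/17)) = 5*(-9 - m*(-2/17)) = 5*(-9 + 2*m/17) = -45 + 10*m/17)
-93041/k(130, -310) = -93041/(-45 + (10/17)*130) = -93041/(-45 + 1300/17) = -93041/535/17 = -93041*17/535 = -1581697/535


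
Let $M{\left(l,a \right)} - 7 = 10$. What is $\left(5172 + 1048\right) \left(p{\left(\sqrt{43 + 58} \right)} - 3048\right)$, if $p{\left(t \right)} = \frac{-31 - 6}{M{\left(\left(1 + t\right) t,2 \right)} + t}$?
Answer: $- \frac{892030415}{47} + \frac{57535 \sqrt{101}}{47} \approx -1.8967 \cdot 10^{7}$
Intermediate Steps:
$M{\left(l,a \right)} = 17$ ($M{\left(l,a \right)} = 7 + 10 = 17$)
$p{\left(t \right)} = - \frac{37}{17 + t}$ ($p{\left(t \right)} = \frac{-31 - 6}{17 + t} = - \frac{37}{17 + t}$)
$\left(5172 + 1048\right) \left(p{\left(\sqrt{43 + 58} \right)} - 3048\right) = \left(5172 + 1048\right) \left(- \frac{37}{17 + \sqrt{43 + 58}} - 3048\right) = 6220 \left(- \frac{37}{17 + \sqrt{101}} - 3048\right) = 6220 \left(-3048 - \frac{37}{17 + \sqrt{101}}\right) = -18958560 - \frac{230140}{17 + \sqrt{101}}$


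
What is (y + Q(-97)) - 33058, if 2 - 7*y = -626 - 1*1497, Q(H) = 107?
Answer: -228532/7 ≈ -32647.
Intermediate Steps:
y = 2125/7 (y = 2/7 - (-626 - 1*1497)/7 = 2/7 - (-626 - 1497)/7 = 2/7 - ⅐*(-2123) = 2/7 + 2123/7 = 2125/7 ≈ 303.57)
(y + Q(-97)) - 33058 = (2125/7 + 107) - 33058 = 2874/7 - 33058 = -228532/7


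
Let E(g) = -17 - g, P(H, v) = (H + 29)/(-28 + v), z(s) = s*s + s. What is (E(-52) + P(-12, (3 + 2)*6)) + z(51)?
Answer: 5391/2 ≈ 2695.5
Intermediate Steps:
z(s) = s + s² (z(s) = s² + s = s + s²)
P(H, v) = (29 + H)/(-28 + v)
(E(-52) + P(-12, (3 + 2)*6)) + z(51) = ((-17 - 1*(-52)) + (29 - 12)/(-28 + (3 + 2)*6)) + 51*(1 + 51) = ((-17 + 52) + 17/(-28 + 5*6)) + 51*52 = (35 + 17/(-28 + 30)) + 2652 = (35 + 17/2) + 2652 = 87/2 + 2652 = 5391/2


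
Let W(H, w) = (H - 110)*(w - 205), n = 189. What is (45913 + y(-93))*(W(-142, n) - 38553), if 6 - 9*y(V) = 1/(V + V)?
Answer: -884422024853/558 ≈ -1.5850e+9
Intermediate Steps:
W(H, w) = (-205 + w)*(-110 + H) (W(H, w) = (-110 + H)*(-205 + w) = (-205 + w)*(-110 + H))
y(V) = ⅔ - 1/(18*V) (y(V) = ⅔ - 1/(9*(V + V)) = ⅔ - 1/(2*V)/9 = ⅔ - 1/(18*V))
(45913 + y(-93))*(W(-142, n) - 38553) = (45913 + (1/18)*(-1 + 12*(-93))/(-93))*((22550 - 205*(-142) - 110*189 - 142*189) - 38553) = (45913 + (1/18)*(-1/93)*(-1 - 1116))*((22550 + 29110 - 20790 - 26838) - 38553) = (45913 + (1/18)*(-1/93)*(-1117))*(4032 - 38553) = (45913 + 1117/1674)*(-34521) = (76859479/1674)*(-34521) = -884422024853/558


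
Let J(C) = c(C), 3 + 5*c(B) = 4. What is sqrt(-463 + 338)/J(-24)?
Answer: 25*I*sqrt(5) ≈ 55.902*I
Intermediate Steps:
c(B) = 1/5 (c(B) = -3/5 + (1/5)*4 = -3/5 + 4/5 = 1/5)
J(C) = 1/5
sqrt(-463 + 338)/J(-24) = sqrt(-463 + 338)/(1/5) = sqrt(-125)*5 = (5*I*sqrt(5))*5 = 25*I*sqrt(5)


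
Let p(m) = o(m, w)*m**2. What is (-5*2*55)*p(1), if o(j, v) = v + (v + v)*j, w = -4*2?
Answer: 13200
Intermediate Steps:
w = -8
o(j, v) = v + 2*j*v (o(j, v) = v + (2*v)*j = v + 2*j*v)
p(m) = m**2*(-8 - 16*m) (p(m) = (-8*(1 + 2*m))*m**2 = (-8 - 16*m)*m**2 = m**2*(-8 - 16*m))
(-5*2*55)*p(1) = (-5*2*55)*(1**2*(-8 - 16*1)) = (-10*55)*(1*(-8 - 16)) = -550*(-24) = 13200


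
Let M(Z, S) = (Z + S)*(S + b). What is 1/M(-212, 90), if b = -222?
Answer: 1/16104 ≈ 6.2096e-5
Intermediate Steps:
M(Z, S) = (-222 + S)*(S + Z) (M(Z, S) = (Z + S)*(S - 222) = (S + Z)*(-222 + S) = (-222 + S)*(S + Z))
1/M(-212, 90) = 1/(90² - 222*90 - 222*(-212) + 90*(-212)) = 1/(8100 - 19980 + 47064 - 19080) = 1/16104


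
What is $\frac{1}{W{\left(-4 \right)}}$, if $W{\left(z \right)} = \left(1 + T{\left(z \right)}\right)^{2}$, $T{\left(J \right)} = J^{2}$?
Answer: $\frac{1}{289} \approx 0.0034602$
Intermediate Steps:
$W{\left(z \right)} = \left(1 + z^{2}\right)^{2}$
$\frac{1}{W{\left(-4 \right)}} = \frac{1}{\left(1 + \left(-4\right)^{2}\right)^{2}} = \frac{1}{\left(1 + 16\right)^{2}} = \frac{1}{17^{2}} = \frac{1}{289}$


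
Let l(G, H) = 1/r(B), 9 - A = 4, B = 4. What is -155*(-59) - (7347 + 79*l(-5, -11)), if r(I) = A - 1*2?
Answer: 5315/3 ≈ 1771.7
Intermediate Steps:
A = 5 (A = 9 - 1*4 = 9 - 4 = 5)
r(I) = 3 (r(I) = 5 - 1*2 = 5 - 2 = 3)
l(G, H) = ⅓ (l(G, H) = 1/3 = ⅓)
-155*(-59) - (7347 + 79*l(-5, -11)) = -155*(-59) - 79/(1/(93 + ⅓)) = 9145 - 79/(1/(280/3)) = 9145 - 79/3/280 = 9145 - 79*280/3 = 9145 - 22120/3 = 5315/3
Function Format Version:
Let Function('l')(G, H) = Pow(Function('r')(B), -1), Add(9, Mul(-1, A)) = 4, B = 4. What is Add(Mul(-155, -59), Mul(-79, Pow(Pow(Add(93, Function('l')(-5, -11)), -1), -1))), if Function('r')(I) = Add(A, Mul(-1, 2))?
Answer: Rational(5315, 3) ≈ 1771.7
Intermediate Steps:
A = 5 (A = Add(9, Mul(-1, 4)) = Add(9, -4) = 5)
Function('r')(I) = 3 (Function('r')(I) = Add(5, Mul(-1, 2)) = Add(5, -2) = 3)
Function('l')(G, H) = Rational(1, 3) (Function('l')(G, H) = Pow(3, -1) = Rational(1, 3))
Add(Mul(-155, -59), Mul(-79, Pow(Pow(Add(93, Function('l')(-5, -11)), -1), -1))) = Add(Mul(-155, -59), Mul(-79, Pow(Pow(Add(93, Rational(1, 3)), -1), -1))) = Add(9145, Mul(-79, Pow(Pow(Rational(280, 3), -1), -1))) = Add(9145, Mul(-79, Pow(Rational(3, 280), -1))) = Add(9145, Mul(-79, Rational(280, 3))) = Add(9145, Rational(-22120, 3)) = Rational(5315, 3)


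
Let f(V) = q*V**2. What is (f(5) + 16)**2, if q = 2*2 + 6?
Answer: 70756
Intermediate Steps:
q = 10 (q = 4 + 6 = 10)
f(V) = 10*V**2
(f(5) + 16)**2 = (10*5**2 + 16)**2 = (10*25 + 16)**2 = (250 + 16)**2 = 266**2 = 70756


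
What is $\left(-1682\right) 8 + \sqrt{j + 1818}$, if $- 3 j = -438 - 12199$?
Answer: $-13456 + \frac{\sqrt{54273}}{3} \approx -13378.0$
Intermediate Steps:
$j = \frac{12637}{3}$ ($j = - \frac{-438 - 12199}{3} = \left(- \frac{1}{3}\right) \left(-12637\right) = \frac{12637}{3} \approx 4212.3$)
$\left(-1682\right) 8 + \sqrt{j + 1818} = \left(-1682\right) 8 + \sqrt{\frac{12637}{3} + 1818} = -13456 + \sqrt{\frac{18091}{3}} = -13456 + \frac{\sqrt{54273}}{3}$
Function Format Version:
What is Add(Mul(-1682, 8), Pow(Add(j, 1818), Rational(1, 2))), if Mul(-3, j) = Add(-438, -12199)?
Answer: Add(-13456, Mul(Rational(1, 3), Pow(54273, Rational(1, 2)))) ≈ -13378.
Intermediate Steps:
j = Rational(12637, 3) (j = Mul(Rational(-1, 3), Add(-438, -12199)) = Mul(Rational(-1, 3), -12637) = Rational(12637, 3) ≈ 4212.3)
Add(Mul(-1682, 8), Pow(Add(j, 1818), Rational(1, 2))) = Add(Mul(-1682, 8), Pow(Add(Rational(12637, 3), 1818), Rational(1, 2))) = Add(-13456, Pow(Rational(18091, 3), Rational(1, 2))) = Add(-13456, Mul(Rational(1, 3), Pow(54273, Rational(1, 2))))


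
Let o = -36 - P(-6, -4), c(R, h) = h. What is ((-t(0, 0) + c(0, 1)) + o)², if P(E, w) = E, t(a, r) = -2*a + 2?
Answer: 961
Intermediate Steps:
t(a, r) = 2 - 2*a
o = -30 (o = -36 - 1*(-6) = -36 + 6 = -30)
((-t(0, 0) + c(0, 1)) + o)² = ((-(2 - 2*0) + 1) - 30)² = ((-(2 + 0) + 1) - 30)² = ((-1*2 + 1) - 30)² = ((-2 + 1) - 30)² = (-1 - 30)² = (-31)² = 961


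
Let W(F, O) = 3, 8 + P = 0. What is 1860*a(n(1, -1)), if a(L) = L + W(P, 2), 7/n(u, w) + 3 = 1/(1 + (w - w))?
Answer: -930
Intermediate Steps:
P = -8 (P = -8 + 0 = -8)
n(u, w) = -7/2 (n(u, w) = 7/(-3 + 1/(1 + (w - w))) = 7/(-3 + 1/(1 + 0)) = 7/(-3 + 1/1) = 7/(-3 + 1) = 7/(-2) = 7*(-½) = -7/2)
a(L) = 3 + L (a(L) = L + 3 = 3 + L)
1860*a(n(1, -1)) = 1860*(3 - 7/2) = 1860*(-½) = -930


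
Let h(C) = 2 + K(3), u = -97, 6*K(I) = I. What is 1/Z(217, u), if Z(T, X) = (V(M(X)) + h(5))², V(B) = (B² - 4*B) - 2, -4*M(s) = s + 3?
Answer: 16/3367225 ≈ 4.7517e-6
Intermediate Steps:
M(s) = -¾ - s/4 (M(s) = -(s + 3)/4 = -(3 + s)/4 = -¾ - s/4)
K(I) = I/6
V(B) = -2 + B² - 4*B
h(C) = 5/2 (h(C) = 2 + (⅙)*3 = 2 + ½ = 5/2)
Z(T, X) = (7/2 + X + (-¾ - X/4)²)² (Z(T, X) = ((-2 + (-¾ - X/4)² - 4*(-¾ - X/4)) + 5/2)² = ((-2 + (-¾ - X/4)² + (3 + X)) + 5/2)² = ((1 + X + (-¾ - X/4)²) + 5/2)² = (7/2 + X + (-¾ - X/4)²)²)
1/Z(217, u) = 1/((56 + (3 - 97)² + 16*(-97))²/256) = 1/((56 + (-94)² - 1552)²/256) = 1/((56 + 8836 - 1552)²/256) = 1/((1/256)*7340²) = 1/((1/256)*53875600) = 1/(3367225/16) = 16/3367225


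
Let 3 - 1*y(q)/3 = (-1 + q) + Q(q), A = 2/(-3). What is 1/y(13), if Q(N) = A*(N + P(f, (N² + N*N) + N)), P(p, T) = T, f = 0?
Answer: 1/701 ≈ 0.0014265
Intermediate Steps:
A = -⅔ (A = 2*(-⅓) = -⅔ ≈ -0.66667)
Q(N) = -4*N/3 - 4*N²/3 (Q(N) = -2*(N + ((N² + N*N) + N))/3 = -2*(N + ((N² + N²) + N))/3 = -2*(N + (2*N² + N))/3 = -2*(N + (N + 2*N²))/3 = -2*(2*N + 2*N²)/3 = -4*N/3 - 4*N²/3)
y(q) = 12 - 3*q - 4*q*(-1 - q) (y(q) = 9 - 3*((-1 + q) + 4*q*(-1 - q)/3) = 9 - 3*(-1 + q + 4*q*(-1 - q)/3) = 9 + (3 - 3*q - 4*q*(-1 - q)) = 12 - 3*q - 4*q*(-1 - q))
1/y(13) = 1/(12 + 13 + 4*13²) = 1/(12 + 13 + 4*169) = 1/(12 + 13 + 676) = 1/701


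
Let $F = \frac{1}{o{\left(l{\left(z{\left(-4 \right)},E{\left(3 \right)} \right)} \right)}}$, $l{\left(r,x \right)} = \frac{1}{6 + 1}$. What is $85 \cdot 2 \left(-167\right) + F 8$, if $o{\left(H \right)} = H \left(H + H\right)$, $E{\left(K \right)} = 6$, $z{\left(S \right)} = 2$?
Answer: $-28194$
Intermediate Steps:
$l{\left(r,x \right)} = \frac{1}{7}$
$o{\left(H \right)} = 2 H^{2}$ ($o{\left(H \right)} = H 2 H = 2 H^{2}$)
$F = \frac{49}{2}$ ($F = \frac{1}{2 \left(\frac{1}{7}\right)^{2}} = \frac{1}{2 \cdot \frac{1}{49}} = \frac{1}{\frac{2}{49}} = \frac{49}{2} \approx 24.5$)
$85 \cdot 2 \left(-167\right) + F 8 = 85 \cdot 2 \left(-167\right) + \frac{49}{2} \cdot 8 = 170 \left(-167\right) + 196 = -28390 + 196 = -28194$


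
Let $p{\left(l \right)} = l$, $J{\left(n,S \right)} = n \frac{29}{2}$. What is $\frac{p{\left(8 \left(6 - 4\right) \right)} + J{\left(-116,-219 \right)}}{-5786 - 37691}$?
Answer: $\frac{238}{6211} \approx 0.038319$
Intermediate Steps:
$J{\left(n,S \right)} = \frac{29 n}{2}$ ($J{\left(n,S \right)} = n 29 \cdot \frac{1}{2} = n \frac{29}{2} = \frac{29 n}{2}$)
$\frac{p{\left(8 \left(6 - 4\right) \right)} + J{\left(-116,-219 \right)}}{-5786 - 37691} = \frac{8 \left(6 - 4\right) + \frac{29}{2} \left(-116\right)}{-5786 - 37691} = \frac{8 \cdot 2 - 1682}{-43477} = \left(16 - 1682\right) \left(- \frac{1}{43477}\right) = \left(-1666\right) \left(- \frac{1}{43477}\right) = \frac{238}{6211}$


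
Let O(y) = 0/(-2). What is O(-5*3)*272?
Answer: 0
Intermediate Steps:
O(y) = 0 (O(y) = 0*(-1/2) = 0)
O(-5*3)*272 = 0*272 = 0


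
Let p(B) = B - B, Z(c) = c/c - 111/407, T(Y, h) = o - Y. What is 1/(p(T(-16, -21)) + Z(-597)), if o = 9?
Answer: 11/8 ≈ 1.3750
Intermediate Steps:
T(Y, h) = 9 - Y
Z(c) = 8/11 (Z(c) = 1 - 111*1/407 = 1 - 3/11 = 8/11)
p(B) = 0
1/(p(T(-16, -21)) + Z(-597)) = 1/(0 + 8/11) = 1/(8/11) = 11/8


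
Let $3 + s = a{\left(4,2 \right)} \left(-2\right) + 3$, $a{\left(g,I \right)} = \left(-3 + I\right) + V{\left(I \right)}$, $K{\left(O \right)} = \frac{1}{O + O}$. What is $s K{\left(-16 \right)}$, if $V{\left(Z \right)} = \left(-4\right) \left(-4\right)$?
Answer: $\frac{15}{16} \approx 0.9375$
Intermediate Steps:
$V{\left(Z \right)} = 16$
$K{\left(O \right)} = \frac{1}{2 O}$
$a{\left(g,I \right)} = 13 + I$ ($a{\left(g,I \right)} = \left(-3 + I\right) + 16 = 13 + I$)
$s = -30$ ($s = -3 + \left(\left(13 + 2\right) \left(-2\right) + 3\right) = -3 + \left(15 \left(-2\right) + 3\right) = -3 + \left(-30 + 3\right) = -3 - 27 = -30$)
$s K{\left(-16 \right)} = - 30 \frac{1}{2 \left(-16\right)} = - 30 \cdot \frac{1}{2} \left(- \frac{1}{16}\right) = \left(-30\right) \left(- \frac{1}{32}\right) = \frac{15}{16}$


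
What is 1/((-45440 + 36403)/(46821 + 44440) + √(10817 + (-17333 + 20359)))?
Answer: 824725657/115292314517634 + 8328570121*√13843/115292314517634 ≈ 0.0085065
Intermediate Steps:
1/((-45440 + 36403)/(46821 + 44440) + √(10817 + (-17333 + 20359))) = 1/(-9037/91261 + √(10817 + 3026)) = 1/(-9037*1/91261 + √13843) = 1/(-9037/91261 + √13843)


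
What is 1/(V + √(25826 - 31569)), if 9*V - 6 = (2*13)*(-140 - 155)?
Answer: -68976/59202079 - 81*I*√5743/59202079 ≈ -0.0011651 - 0.00010369*I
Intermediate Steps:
V = -7664/9 (V = ⅔ + ((2*13)*(-140 - 155))/9 = ⅔ + (26*(-295))/9 = ⅔ + (⅑)*(-7670) = ⅔ - 7670/9 = -7664/9 ≈ -851.56)
1/(V + √(25826 - 31569)) = 1/(-7664/9 + √(25826 - 31569)) = 1/(-7664/9 + √(-5743)) = 1/(-7664/9 + I*√5743)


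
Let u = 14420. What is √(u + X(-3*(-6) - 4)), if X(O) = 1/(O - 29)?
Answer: √3244485/15 ≈ 120.08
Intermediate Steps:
X(O) = 1/(-29 + O)
√(u + X(-3*(-6) - 4)) = √(14420 + 1/(-29 + (-3*(-6) - 4))) = √(14420 + 1/(-29 + (18 - 4))) = √(14420 + 1/(-29 + 14)) = √(14420 + 1/(-15)) = √(14420 - 1/15) = √(216299/15) = √3244485/15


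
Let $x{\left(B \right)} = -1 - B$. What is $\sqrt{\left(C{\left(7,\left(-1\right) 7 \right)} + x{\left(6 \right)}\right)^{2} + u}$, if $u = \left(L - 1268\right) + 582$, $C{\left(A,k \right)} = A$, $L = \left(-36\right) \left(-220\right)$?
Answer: $\sqrt{7234} \approx 85.053$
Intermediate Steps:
$L = 7920$
$u = 7234$ ($u = \left(7920 - 1268\right) + 582 = 6652 + 582 = 7234$)
$\sqrt{\left(C{\left(7,\left(-1\right) 7 \right)} + x{\left(6 \right)}\right)^{2} + u} = \sqrt{\left(7 - 7\right)^{2} + 7234} = \sqrt{0^{2} + 7234} = \sqrt{0 + 7234} = \sqrt{7234}$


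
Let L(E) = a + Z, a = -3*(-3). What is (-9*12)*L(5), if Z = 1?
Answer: -1080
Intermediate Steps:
a = 9
L(E) = 10 (L(E) = 9 + 1 = 10)
(-9*12)*L(5) = -9*12*10 = -108*10 = -1080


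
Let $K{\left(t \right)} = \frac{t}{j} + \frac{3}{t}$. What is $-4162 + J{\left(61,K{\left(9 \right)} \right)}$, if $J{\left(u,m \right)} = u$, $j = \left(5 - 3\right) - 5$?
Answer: $-4101$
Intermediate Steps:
$j = -3$ ($j = 2 - 5 = -3$)
$K{\left(t \right)} = \frac{3}{t} - \frac{t}{3}$ ($K{\left(t \right)} = \frac{t}{-3} + \frac{3}{t} = t \left(- \frac{1}{3}\right) + \frac{3}{t} = - \frac{t}{3} + \frac{3}{t} = \frac{3}{t} - \frac{t}{3}$)
$-4162 + J{\left(61,K{\left(9 \right)} \right)} = -4162 + 61 = -4101$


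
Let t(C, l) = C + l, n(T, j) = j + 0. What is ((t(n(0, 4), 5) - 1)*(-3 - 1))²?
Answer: 1024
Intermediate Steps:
n(T, j) = j
((t(n(0, 4), 5) - 1)*(-3 - 1))² = (((4 + 5) - 1)*(-3 - 1))² = ((9 - 1)*(-4))² = (8*(-4))² = (-32)² = 1024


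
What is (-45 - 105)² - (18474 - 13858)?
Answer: 17884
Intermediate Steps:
(-45 - 105)² - (18474 - 13858) = (-150)² - 1*4616 = 22500 - 4616 = 17884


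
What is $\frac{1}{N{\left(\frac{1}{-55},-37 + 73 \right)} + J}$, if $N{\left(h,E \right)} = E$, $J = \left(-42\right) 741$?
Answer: $- \frac{1}{31086} \approx -3.2169 \cdot 10^{-5}$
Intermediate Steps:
$J = -31122$
$\frac{1}{N{\left(\frac{1}{-55},-37 + 73 \right)} + J} = \frac{1}{\left(-37 + 73\right) - 31122} = \frac{1}{36 - 31122} = \frac{1}{-31086} = - \frac{1}{31086}$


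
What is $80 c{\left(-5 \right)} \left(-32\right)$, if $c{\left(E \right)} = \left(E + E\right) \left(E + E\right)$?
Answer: $-256000$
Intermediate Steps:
$c{\left(E \right)} = 4 E^{2}$ ($c{\left(E \right)} = 2 E 2 E = 4 E^{2}$)
$80 c{\left(-5 \right)} \left(-32\right) = 80 \cdot 4 \left(-5\right)^{2} \left(-32\right) = 80 \cdot 4 \cdot 25 \left(-32\right) = 80 \cdot 100 \left(-32\right) = 8000 \left(-32\right) = -256000$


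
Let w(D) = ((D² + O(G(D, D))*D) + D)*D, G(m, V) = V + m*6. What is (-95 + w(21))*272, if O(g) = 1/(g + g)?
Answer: 2613512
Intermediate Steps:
G(m, V) = V + 6*m
O(g) = 1/(2*g)
w(D) = D*(1/14 + D + D²) (w(D) = ((D² + (1/(2*(D + 6*D)))*D) + D)*D = ((D² + (1/(2*((7*D))))*D) + D)*D = ((D² + ((1/(7*D))/2)*D) + D)*D = ((D² + (1/(14*D))*D) + D)*D = ((D² + 1/14) + D)*D = ((1/14 + D²) + D)*D = (1/14 + D + D²)*D = D*(1/14 + D + D²))
(-95 + w(21))*272 = (-95 + 21*(1/14 + 21 + 21²))*272 = (-95 + 21*(1/14 + 21 + 441))*272 = (-95 + 21*(6469/14))*272 = (-95 + 19407/2)*272 = (19217/2)*272 = 2613512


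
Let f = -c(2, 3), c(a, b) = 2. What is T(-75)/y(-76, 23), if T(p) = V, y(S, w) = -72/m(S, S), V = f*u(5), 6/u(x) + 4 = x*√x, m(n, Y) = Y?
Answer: -152/327 - 190*√5/327 ≈ -1.7641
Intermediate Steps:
u(x) = 6/(-4 + x^(3/2)) (u(x) = 6/(-4 + x*√x) = 6/(-4 + x^(3/2)))
f = -2 (f = -1*2 = -2)
V = -12/(-4 + 5*√5) (V = -12/(-4 + 5^(3/2)) = -12/(-4 + 5*√5) ≈ -1.6712)
y(S, w) = -72/S
T(p) = 12/(4 - 5*√5)
T(-75)/y(-76, 23) = (12/(4 - 5*√5))/((-72/(-76))) = (12/(4 - 5*√5))/((-72*(-1/76))) = (12/(4 - 5*√5))/(18/19) = (12/(4 - 5*√5))*(19/18) = 38/(3*(4 - 5*√5))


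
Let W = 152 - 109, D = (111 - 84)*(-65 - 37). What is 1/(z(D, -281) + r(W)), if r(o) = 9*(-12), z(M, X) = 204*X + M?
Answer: -1/60186 ≈ -1.6615e-5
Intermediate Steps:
D = -2754 (D = 27*(-102) = -2754)
z(M, X) = M + 204*X
W = 43
r(o) = -108
1/(z(D, -281) + r(W)) = 1/((-2754 + 204*(-281)) - 108) = 1/((-2754 - 57324) - 108) = 1/(-60078 - 108) = 1/(-60186) = -1/60186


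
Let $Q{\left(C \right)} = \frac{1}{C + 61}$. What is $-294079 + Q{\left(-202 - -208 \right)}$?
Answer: $- \frac{19703292}{67} \approx -2.9408 \cdot 10^{5}$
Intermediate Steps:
$Q{\left(C \right)} = \frac{1}{61 + C}$
$-294079 + Q{\left(-202 - -208 \right)} = -294079 + \frac{1}{61 - -6} = -294079 + \frac{1}{61 + \left(-202 + 208\right)} = -294079 + \frac{1}{61 + 6} = -294079 + \frac{1}{67} = - \frac{19703292}{67}$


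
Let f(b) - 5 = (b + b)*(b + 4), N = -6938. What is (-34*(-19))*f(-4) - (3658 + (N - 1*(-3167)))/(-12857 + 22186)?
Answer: 30132783/9329 ≈ 3230.0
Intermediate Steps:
f(b) = 5 + 2*b*(4 + b) (f(b) = 5 + (b + b)*(b + 4) = 5 + (2*b)*(4 + b) = 5 + 2*b*(4 + b))
(-34*(-19))*f(-4) - (3658 + (N - 1*(-3167)))/(-12857 + 22186) = (-34*(-19))*(5 + 2*(-4)**2 + 8*(-4)) - (3658 + (-6938 - 1*(-3167)))/(-12857 + 22186) = 646*(5 + 2*16 - 32) - (3658 + (-6938 + 3167))/9329 = 646*(5 + 32 - 32) - (3658 - 3771)/9329 = 646*5 - (-113)/9329 = 3230 - 1*(-113/9329) = 3230 + 113/9329 = 30132783/9329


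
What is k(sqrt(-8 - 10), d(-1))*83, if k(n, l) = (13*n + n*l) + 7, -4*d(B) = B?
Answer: 581 + 13197*I*sqrt(2)/4 ≈ 581.0 + 4665.8*I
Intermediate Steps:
d(B) = -B/4
k(n, l) = 7 + 13*n + l*n (k(n, l) = (13*n + l*n) + 7 = 7 + 13*n + l*n)
k(sqrt(-8 - 10), d(-1))*83 = (7 + 13*sqrt(-8 - 10) + (-1/4*(-1))*sqrt(-8 - 10))*83 = (7 + 13*sqrt(-18) + sqrt(-18)/4)*83 = (7 + 13*(3*I*sqrt(2)) + (3*I*sqrt(2))/4)*83 = (7 + 39*I*sqrt(2) + 3*I*sqrt(2)/4)*83 = (7 + 159*I*sqrt(2)/4)*83 = 581 + 13197*I*sqrt(2)/4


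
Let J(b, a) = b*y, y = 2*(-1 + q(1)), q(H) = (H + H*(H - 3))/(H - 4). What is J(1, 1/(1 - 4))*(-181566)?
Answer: 242088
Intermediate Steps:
q(H) = (H + H*(-3 + H))/(-4 + H)
y = -4/3 (y = 2*(-1 + 1*(-2 + 1)/(-4 + 1)) = 2*(-1 + 1*(-1)/(-3)) = 2*(-1 + 1*(-⅓)*(-1)) = 2*(-1 + ⅓) = 2*(-⅔) = -4/3 ≈ -1.3333)
J(b, a) = -4*b/3 (J(b, a) = b*(-4/3) = -4*b/3)
J(1, 1/(1 - 4))*(-181566) = -4/3*1*(-181566) = -4/3*(-181566) = 242088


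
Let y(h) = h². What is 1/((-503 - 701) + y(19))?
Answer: -1/843 ≈ -0.0011862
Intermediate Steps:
1/((-503 - 701) + y(19)) = 1/((-503 - 701) + 19²) = 1/(-1204 + 361) = 1/(-843) = -1/843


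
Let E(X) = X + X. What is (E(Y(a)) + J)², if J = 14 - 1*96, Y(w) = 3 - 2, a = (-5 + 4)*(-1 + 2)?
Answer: 6400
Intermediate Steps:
a = -1 (a = -1*1 = -1)
Y(w) = 1
J = -82 (J = 14 - 96 = -82)
E(X) = 2*X
(E(Y(a)) + J)² = (2*1 - 82)² = (2 - 82)² = (-80)² = 6400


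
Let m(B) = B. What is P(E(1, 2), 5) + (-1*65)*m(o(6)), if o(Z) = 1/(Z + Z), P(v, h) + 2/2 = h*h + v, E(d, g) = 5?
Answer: 283/12 ≈ 23.583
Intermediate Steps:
P(v, h) = -1 + v + h² (P(v, h) = -1 + (h*h + v) = -1 + (h² + v) = -1 + (v + h²) = -1 + v + h²)
o(Z) = 1/(2*Z)
P(E(1, 2), 5) + (-1*65)*m(o(6)) = (-1 + 5 + 5²) + (-1*65)*((½)/6) = (-1 + 5 + 25) - 65/(2*6) = 29 - 65*1/12 = 29 - 65/12 = 283/12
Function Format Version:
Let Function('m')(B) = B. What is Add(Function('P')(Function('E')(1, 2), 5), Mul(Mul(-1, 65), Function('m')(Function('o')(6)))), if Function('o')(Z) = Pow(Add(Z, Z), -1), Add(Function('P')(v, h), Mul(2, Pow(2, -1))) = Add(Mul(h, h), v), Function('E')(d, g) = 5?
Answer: Rational(283, 12) ≈ 23.583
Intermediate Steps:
Function('P')(v, h) = Add(-1, v, Pow(h, 2)) (Function('P')(v, h) = Add(-1, Add(Mul(h, h), v)) = Add(-1, Add(Pow(h, 2), v)) = Add(-1, Add(v, Pow(h, 2))) = Add(-1, v, Pow(h, 2)))
Function('o')(Z) = Mul(Rational(1, 2), Pow(Z, -1)) (Function('o')(Z) = Pow(Mul(2, Z), -1) = Mul(Rational(1, 2), Pow(Z, -1)))
Add(Function('P')(Function('E')(1, 2), 5), Mul(Mul(-1, 65), Function('m')(Function('o')(6)))) = Add(Add(-1, 5, Pow(5, 2)), Mul(Mul(-1, 65), Mul(Rational(1, 2), Pow(6, -1)))) = Add(Add(-1, 5, 25), Mul(-65, Mul(Rational(1, 2), Rational(1, 6)))) = Add(29, Mul(-65, Rational(1, 12))) = Add(29, Rational(-65, 12)) = Rational(283, 12)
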